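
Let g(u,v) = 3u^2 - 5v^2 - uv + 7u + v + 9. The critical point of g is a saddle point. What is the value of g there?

∂g/∂u = 6u - v + 7 = 0 and ∂g/∂v = -u - 10v + 1 = 0, so (u, v) = (-69/61, 13/61).
The Hessian has g_{uu} = 6, g_{vv} = -10, g_{uv} = -1, giving D = -61 < 0, so the point is a saddle point.
g(-69/61, 13/61) = 314/61.

314/61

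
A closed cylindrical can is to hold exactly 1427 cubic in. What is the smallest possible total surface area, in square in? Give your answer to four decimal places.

701.6662

With radius r and height h, πr²h = 1427 so h = 1427/(πr²), and S(r) = 2πr² + 2πrh = 2πr² + 2·1427/r.
S'(r) = 4πr − 2·1427/r² = 0 ⇒ r³ = 1427/(2π), so r ≈ 6.1012 and h = 2r ≈ 12.2024.
S''(r) = 4π + 4·1427/r³ > 0, so this is the minimum; S ≈ 701.6662.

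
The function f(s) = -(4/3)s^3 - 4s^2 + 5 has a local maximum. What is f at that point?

5

Critical points: f'(s) = -4s^2 - 8s vanishes at s = -2, 0.
Since f''(s) = -8s - 8, we get f''(-2) = 8 > 0 ⇒ local minimum; f''(0) = -8 < 0 ⇒ local maximum.
The local maximum is f(0) = 5.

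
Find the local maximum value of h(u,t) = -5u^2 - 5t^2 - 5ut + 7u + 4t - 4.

∂h/∂u = -10u - 5t + 7 = 0 and ∂h/∂t = -5u - 10t + 4 = 0, so (u, t) = (2/3, 1/15).
The Hessian has h_{uu} = -10, h_{tt} = -10, h_{ut} = -5, giving D = 75 > 0 with h_{uu} < 0, so the point is a local maximum.
h(2/3, 1/15) = -23/15.

-23/15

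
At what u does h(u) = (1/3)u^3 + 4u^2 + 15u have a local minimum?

-3

h'(u) = u^2 + 8u + 15. Setting h'(u) = 0 gives u ∈ {-5, -3}.
h''(u) = 2u + 8. h''(-5) = -2 < 0 ⇒ local maximum; h''(-3) = 2 > 0 ⇒ local minimum.
The local minimum is h(-3) = -18.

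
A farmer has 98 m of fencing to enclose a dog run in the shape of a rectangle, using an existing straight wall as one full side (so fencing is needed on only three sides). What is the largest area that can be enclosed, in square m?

Let the sides perpendicular to the wall have length x and the parallel side y, so 2x + y = 98 and the area is A = xy = x(98 − 2x).
A'(x) = 98 − 4x = 0 gives x = 49/2, and A''(x) = −4 < 0 confirms a maximum.
Then y = 98 − 2·49/2 = 49 and A = 2401/2.

2401/2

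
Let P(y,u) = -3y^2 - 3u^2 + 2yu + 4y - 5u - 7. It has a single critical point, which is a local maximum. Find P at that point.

-141/32

∂P/∂y = -6y + 2u + 4 = 0 and ∂P/∂u = 2y - 6u - 5 = 0, so (y, u) = (7/16, -11/16).
The Hessian has P_{yy} = -6, P_{uu} = -6, P_{yu} = 2, giving D = 32 > 0 with P_{yy} < 0, so the point is a local maximum.
P(7/16, -11/16) = -141/32.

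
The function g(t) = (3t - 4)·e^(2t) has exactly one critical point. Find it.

5/6

By the product rule, g'(t) = (6t - 5)·e^(2t). Since e^(2t) > 0, the only critical point is t = 5/6.
g''(5/6) has the same sign as 6 > 0, so this is a local minimum.
g(5/6) = (-3/2)·e^(5/3) ≈ -7.9417.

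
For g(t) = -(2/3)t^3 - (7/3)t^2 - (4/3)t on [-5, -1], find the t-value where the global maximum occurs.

g'(t) = -2t^2 - (14/3)t - 4/3, whose only zero in [-5, -1] is t = -2.
Evaluating at the critical points and endpoints: g(-5) = 95/3, g(-2) = -4/3, g(-1) = -1/3.
The maximum over the interval is 95/3, attained at t = -5.

-5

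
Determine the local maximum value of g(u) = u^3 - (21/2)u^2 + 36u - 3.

75/2

g'(u) = 3u^2 - 21u + 36. Setting g'(u) = 0 gives u ∈ {3, 4}.
Since g''(u) = 6u - 21, we get g''(3) = -3 < 0 ⇒ local maximum; g''(4) = 3 > 0 ⇒ local minimum.
The local maximum is g(3) = 75/2.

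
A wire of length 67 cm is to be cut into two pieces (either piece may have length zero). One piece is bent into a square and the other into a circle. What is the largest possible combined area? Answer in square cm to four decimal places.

357.2233

Let x be the length used for the square. Square side x/4; circle radius (67−x)/(2π).
A(x) = (x/4)² + π·((67−x)/(2π))² = x²/16 + (67−x)²/(4π) for 0 ≤ x ≤ 67. A'(x) = x/8 − (67−x)/(2π) = 0 gives x = 4·67/(π+4) ≈ 37.5266.
A'' > 0, so the interior critical point is a minimum; the maximum is at an endpoint. A(0) = 357.2233 and A(67) = 280.5625, so the largest area is 357.2233.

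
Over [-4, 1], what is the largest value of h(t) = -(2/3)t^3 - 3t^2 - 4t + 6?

Differentiating, h'(t) = -2t^2 - 6t - 4; which vanishes at t = -2 and t = -1.
Compare values at every candidate in [-4, 1]: h(-4) = 50/3,  h(-2) = 22/3,  h(-1) = 23/3,  h(1) = -5/3.
The maximum over the interval is 50/3, attained at t = -4.

50/3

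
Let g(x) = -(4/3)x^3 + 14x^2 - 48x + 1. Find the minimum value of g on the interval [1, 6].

g'(x) = -4x^2 + 28x - 48, which vanishes at x = 3 and x = 4.
Evaluating at the critical points and endpoints: g(1) = -103/3, g(3) = -53, g(4) = -157/3, g(6) = -71.
Hence the absolute minimum is -71 at x = 6.

-71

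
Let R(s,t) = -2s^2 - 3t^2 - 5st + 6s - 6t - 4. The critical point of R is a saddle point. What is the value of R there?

-364

∂R/∂s = -4s - 5t + 6 = 0 and ∂R/∂t = -5s - 6t - 6 = 0, so (s, t) = (-66, 54).
The Hessian has R_{ss} = -4, R_{tt} = -6, R_{st} = -5, giving D = -1 < 0, so the point is a saddle point.
R(-66, 54) = -364.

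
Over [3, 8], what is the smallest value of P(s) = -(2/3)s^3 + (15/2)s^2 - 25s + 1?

The derivative is -2s^2 + 15s - 25, whose only zero in [3, 8] is s = 5.
Compare values at every candidate in [3, 8]: P(3) = -49/2; P(5) = -119/6; P(8) = -181/3.
Hence the absolute minimum is -181/3 at s = 8.

-181/3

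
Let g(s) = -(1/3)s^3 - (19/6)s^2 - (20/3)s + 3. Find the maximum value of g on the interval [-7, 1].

53/6

The derivative is -s^2 - (19/3)s - 20/3, which vanishes at s = -5 and s = -4/3.
Evaluating at the critical points and endpoints: g(-7) = 53/6,  g(-5) = -7/6,  g(-4/3) = 571/81,  g(1) = -43/6.
Hence the absolute maximum is 53/6 at s = -7.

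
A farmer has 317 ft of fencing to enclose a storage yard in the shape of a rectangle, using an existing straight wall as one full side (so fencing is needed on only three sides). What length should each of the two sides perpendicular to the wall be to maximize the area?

Let the sides perpendicular to the wall have length x and the parallel side y, so 2x + y = 317 and the area is A = xy = x(317 − 2x).
A'(x) = 317 − 4x = 0 gives x = 317/4, and A''(x) = −4 < 0 confirms a maximum.
Then y = 317 − 2·317/4 = 317/2 and A = 100489/8.

317/4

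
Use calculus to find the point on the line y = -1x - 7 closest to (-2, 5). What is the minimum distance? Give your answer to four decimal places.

7.0711

Minimize D(x)^2 = (x + 2)^2 + (-x - 12)^2.
d/dx[D^2] = 2(x + 2) + 2·(-1)·(-x - 12) = 0 ⇒ x = -7.
Then y = 0 and the distance is √(50) ≈ 7.0711.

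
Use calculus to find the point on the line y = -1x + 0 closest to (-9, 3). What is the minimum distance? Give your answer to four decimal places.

Minimize D(x)^2 = (x + 9)^2 + (-x - 3)^2.
d/dx[D^2] = 2(x + 9) + 2·(-1)·(-x - 3) = 0 ⇒ x = -6.
Then y = 6 and the distance is √(18) ≈ 4.2426.

4.2426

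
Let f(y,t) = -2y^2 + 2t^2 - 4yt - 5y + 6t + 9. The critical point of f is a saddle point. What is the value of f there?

73/16

∂f/∂y = -4y - 4t - 5 = 0 and ∂f/∂t = -4y + 4t + 6 = 0, so (y, t) = (1/8, -11/8).
The Hessian has f_{yy} = -4, f_{tt} = 4, f_{yt} = -4, giving D = -32 < 0, so the point is a saddle point.
f(1/8, -11/8) = 73/16.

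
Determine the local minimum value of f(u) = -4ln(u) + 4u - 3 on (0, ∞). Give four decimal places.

f'(u) = -4/u + 4 = 0 gives u = 1.
f''(u) = 4/u², which is positive for u > 0, so this is a local minimum.
f(1) = -4·ln(1) + 4 - 3 ≈ 1.0000.

1.0000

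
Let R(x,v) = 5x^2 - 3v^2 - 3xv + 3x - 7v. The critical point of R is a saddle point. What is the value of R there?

155/69

∂R/∂x = 10x - 3v + 3 = 0 and ∂R/∂v = -3x - 6v - 7 = 0, so (x, v) = (-13/23, -61/69).
The Hessian has R_{xx} = 10, R_{vv} = -6, R_{xv} = -3, giving D = -69 < 0, so the point is a saddle point.
R(-13/23, -61/69) = 155/69.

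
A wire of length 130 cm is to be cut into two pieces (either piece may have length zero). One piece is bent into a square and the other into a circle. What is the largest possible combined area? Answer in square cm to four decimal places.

Let x be the length used for the square. Square side x/4; circle radius (130−x)/(2π).
A(x) = (x/4)² + π·((130−x)/(2π))² = x²/16 + (130−x)²/(4π) for 0 ≤ x ≤ 130. A'(x) = x/8 − (130−x)/(2π) = 0 gives x = 4·130/(π+4) ≈ 72.8129.
A'' > 0, so the interior critical point is a minimum; the maximum is at an endpoint. A(0) = 1344.8593 and A(130) = 1056.2500, so the largest area is 1344.8593.

1344.8593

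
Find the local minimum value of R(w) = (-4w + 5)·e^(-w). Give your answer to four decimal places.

R'(w) = (-4)·e^(-w) + (-4w + 5)·(-1)·e^(-w) = (4w - 9)·e^(-w). Since e^(-w) > 0, the only critical point is w = 9/4.
R''(9/4) has the same sign as 4 > 0, so this is a local minimum.
R(9/4) = (-4)·e^(-9/4) ≈ -0.4216.

-0.4216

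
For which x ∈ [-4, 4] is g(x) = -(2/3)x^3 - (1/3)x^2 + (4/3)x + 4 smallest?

4

The derivative is -2x^2 - (2/3)x + 4/3, which vanishes at x = -1 and x = 2/3.
Candidates: g(-4) = 36; g(-1) = 3; g(2/3) = 368/81; g(4) = -116/3.
So the minimum is g(4) = -116/3.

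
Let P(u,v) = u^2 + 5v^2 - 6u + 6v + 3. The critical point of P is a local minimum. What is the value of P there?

∂P/∂u = 2u - 6 = 0 and ∂P/∂v = 10v + 6 = 0, so (u, v) = (3, -3/5).
The Hessian has P_{uu} = 2, P_{vv} = 10, P_{uv} = 0, giving D = 20 > 0 with P_{uu} > 0, so the point is a local minimum.
P(3, -3/5) = -39/5.

-39/5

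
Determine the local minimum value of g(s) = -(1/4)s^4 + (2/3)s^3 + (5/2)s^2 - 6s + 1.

-25/12

g'(s) = -s^3 + 2s^2 + 5s - 6 = 0 at s = -2, 1, 3.
g''(s) = -3s^2 + 4s + 5. g''(-2) = -15 < 0 ⇒ local maximum; g''(1) = 6 > 0 ⇒ local minimum; g''(3) = -10 < 0 ⇒ local maximum.
The local minimum is g(1) = -25/12.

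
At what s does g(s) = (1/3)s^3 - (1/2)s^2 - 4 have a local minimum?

1

g'(s) = s^2 - s. Setting g'(s) = 0 gives s ∈ {0, 1}.
Second-derivative test with g''(s) = 2s - 1: g''(0) = -1 < 0 ⇒ local maximum; g''(1) = 1 > 0 ⇒ local minimum.
The local minimum is g(1) = -25/6.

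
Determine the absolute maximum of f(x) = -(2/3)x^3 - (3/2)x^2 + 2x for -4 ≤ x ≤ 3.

32/3

The derivative is -2x^2 - 3x + 2, which vanishes at x = -2 and x = 1/2.
Compare values at every candidate in [-4, 3]: f(-4) = 32/3; f(-2) = -14/3; f(1/2) = 13/24; f(3) = -51/2.
So the maximum is f(-4) = 32/3.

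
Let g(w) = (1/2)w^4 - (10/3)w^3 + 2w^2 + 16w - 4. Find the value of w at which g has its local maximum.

2

g'(w) = 2w^3 - 10w^2 + 4w + 16 = 0 at w = -1, 2, 4.
g''(w) = 6w^2 - 20w + 4. g''(-1) = 30 > 0 ⇒ local minimum; g''(2) = -12 < 0 ⇒ local maximum; g''(4) = 20 > 0 ⇒ local minimum.
So the local maximum value is g(2) = 52/3.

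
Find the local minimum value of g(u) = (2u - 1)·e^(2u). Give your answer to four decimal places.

Differentiating with the product rule gives g'(u) = (4u)·e^(2u). Since e^(2u) > 0, the only critical point is u = 0.
g''(0) has the same sign as 4 > 0, so this is a local minimum.
g(0) = (-1)·e^(0) ≈ -1.0000.

-1.0000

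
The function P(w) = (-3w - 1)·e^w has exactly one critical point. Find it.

Differentiating with the product rule gives P'(w) = (-3w - 4)·e^w. Since e^w > 0, the only critical point is w = -4/3.
P''(-4/3) has the same sign as -3 < 0, so this is a local maximum.
P(-4/3) = (3)·e^(-4/3) ≈ 0.7908.

-4/3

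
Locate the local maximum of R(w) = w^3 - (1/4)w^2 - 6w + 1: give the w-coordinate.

-4/3

R'(w) = 3w^2 - (1/2)w - 6. Setting R'(w) = 0 gives w ∈ {-4/3, 3/2}.
Since R''(w) = 6w - 1/2, we get R''(-4/3) = -17/2 < 0 ⇒ local maximum; R''(3/2) = 17/2 > 0 ⇒ local minimum.
Thus R has its local maximum at w = -4/3, with value 167/27.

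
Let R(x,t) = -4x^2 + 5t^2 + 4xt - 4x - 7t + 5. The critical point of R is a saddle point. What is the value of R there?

∂R/∂x = -8x + 4t - 4 = 0 and ∂R/∂t = 4x + 10t - 7 = 0, so (x, t) = (-1/8, 3/4).
The Hessian has R_{xx} = -8, R_{tt} = 10, R_{xt} = 4, giving D = -96 < 0, so the point is a saddle point.
R(-1/8, 3/4) = 21/8.

21/8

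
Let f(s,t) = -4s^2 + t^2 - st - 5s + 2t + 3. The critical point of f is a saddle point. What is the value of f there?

50/17

∂f/∂s = -8s - t - 5 = 0 and ∂f/∂t = -s + 2t + 2 = 0, so (s, t) = (-8/17, -21/17).
The Hessian has f_{ss} = -8, f_{tt} = 2, f_{st} = -1, giving D = -17 < 0, so the point is a saddle point.
f(-8/17, -21/17) = 50/17.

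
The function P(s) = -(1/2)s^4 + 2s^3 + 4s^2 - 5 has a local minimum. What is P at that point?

-5

Critical points: P'(s) = -2s^3 + 6s^2 + 8s vanishes at s = -1, 0, 4.
P''(s) = -6s^2 + 12s + 8. P''(-1) = -10 < 0 ⇒ local maximum; P''(0) = 8 > 0 ⇒ local minimum; P''(4) = -40 < 0 ⇒ local maximum.
The local minimum is P(0) = -5.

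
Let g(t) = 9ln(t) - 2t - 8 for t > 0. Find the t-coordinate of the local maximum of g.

9/2

g'(t) = 9/t − 2 = 0 gives t = 9/2.
g''(t) = -9/t², which is negative for t > 0, so this is a local maximum.
g(9/2) = 9·ln(9/2) - 9 - 8 ≈ -3.4633.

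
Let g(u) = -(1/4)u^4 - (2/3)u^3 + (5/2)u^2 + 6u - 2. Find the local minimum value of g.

Critical points: g'(u) = -u^3 - 2u^2 + 5u + 6 vanishes at u = -3, -1, 2.
Since g''(u) = -3u^2 - 4u + 5, we get g''(-3) = -10 < 0 ⇒ local maximum; g''(-1) = 6 > 0 ⇒ local minimum; g''(2) = -15 < 0 ⇒ local maximum.
Thus g has its local minimum at u = -1, with value -61/12.

-61/12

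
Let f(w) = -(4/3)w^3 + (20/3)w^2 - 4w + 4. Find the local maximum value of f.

f'(w) = -4w^2 + (40/3)w - 4. Setting f'(w) = 0 gives w ∈ {1/3, 3}.
f''(w) = -8w + 40/3. f''(1/3) = 32/3 > 0 ⇒ local minimum; f''(3) = -32/3 < 0 ⇒ local maximum.
Thus f has its local maximum at w = 3, with value 16.

16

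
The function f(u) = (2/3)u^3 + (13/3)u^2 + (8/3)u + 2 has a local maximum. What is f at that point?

f'(u) = 2u^2 + (26/3)u + 8/3 = 0 at u = -4, -1/3.
Since f''(u) = 4u + 26/3, we get f''(-4) = -22/3 < 0 ⇒ local maximum; f''(-1/3) = 22/3 > 0 ⇒ local minimum.
Thus f has its local maximum at u = -4, with value 18.

18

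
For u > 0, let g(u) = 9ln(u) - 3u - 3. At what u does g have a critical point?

g'(u) = 9/u − 3 = 0 gives u = 3.
g''(u) = -9/u², which is negative for u > 0, so this is a local maximum.
g(3) = 9·ln(3) - 9 - 3 ≈ -2.1125.

3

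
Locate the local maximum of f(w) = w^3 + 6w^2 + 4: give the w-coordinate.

-4

f'(w) = 3w^2 + 12w = 0 at w = -4, 0.
f''(w) = 6w + 12. f''(-4) = -12 < 0 ⇒ local maximum; f''(0) = 12 > 0 ⇒ local minimum.
The local maximum is f(-4) = 36.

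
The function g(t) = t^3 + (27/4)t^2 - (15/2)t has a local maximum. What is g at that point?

g'(t) = 3t^2 + (27/2)t - 15/2. Setting g'(t) = 0 gives t ∈ {-5, 1/2}.
g''(t) = 6t + 27/2. g''(-5) = -33/2 < 0 ⇒ local maximum; g''(1/2) = 33/2 > 0 ⇒ local minimum.
So the local maximum value is g(-5) = 325/4.

325/4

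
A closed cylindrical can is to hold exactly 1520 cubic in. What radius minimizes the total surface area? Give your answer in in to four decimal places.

With radius r and height h, πr²h = 1520 so h = 1520/(πr²), and S(r) = 2πr² + 2πrh = 2πr² + 2·1520/r.
S'(r) = 4πr − 2·1520/r² = 0 ⇒ r³ = 1520/(2π), so r ≈ 6.2310 and h = 2r ≈ 12.4619.
S''(r) = 4π + 4·1520/r³ > 0, so this is the minimum; S ≈ 731.8301.

6.2310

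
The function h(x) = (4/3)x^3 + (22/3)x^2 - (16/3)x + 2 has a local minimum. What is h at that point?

h'(x) = 4x^2 + (44/3)x - 16/3 = 0 at x = -4, 1/3.
h''(x) = 8x + 44/3. h''(-4) = -52/3 < 0 ⇒ local maximum; h''(1/3) = 52/3 > 0 ⇒ local minimum.
The local minimum is h(1/3) = 88/81.

88/81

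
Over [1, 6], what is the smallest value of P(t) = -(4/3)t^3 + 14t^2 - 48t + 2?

P'(t) = -4t^2 + 28t - 48, which vanishes at t = 3 and t = 4.
Compare values at every candidate in [1, 6]: P(1) = -100/3, P(3) = -52, P(4) = -154/3, P(6) = -70.
The minimum over the interval is -70, attained at t = 6.

-70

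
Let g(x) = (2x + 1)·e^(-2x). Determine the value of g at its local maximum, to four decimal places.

By the product rule, g'(x) = (-4x)·e^(-2x). Since e^(-2x) > 0, the only critical point is x = 0.
g''(0) has the same sign as -4 < 0, so this is a local maximum.
g(0) = (1)·e^(0) ≈ 1.0000.

1.0000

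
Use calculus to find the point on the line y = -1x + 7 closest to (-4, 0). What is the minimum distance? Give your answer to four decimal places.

7.7782

Minimize D(x)^2 = (x + 4)^2 + (-x + 7)^2.
d/dx[D^2] = 2(x + 4) + 2·(-1)·(-x + 7) = 0 ⇒ x = 3/2.
Then y = 11/2 and the distance is √(121/2) ≈ 7.7782.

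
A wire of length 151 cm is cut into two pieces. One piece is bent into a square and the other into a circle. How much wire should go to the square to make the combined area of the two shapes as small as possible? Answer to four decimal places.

84.5750

Let x be the length used for the square. Square side x/4; circle radius (151−x)/(2π).
A(x) = (x/4)² + π·((151−x)/(2π))² = x²/16 + (151−x)²/(4π) for 0 ≤ x ≤ 151. A'(x) = x/8 − (151−x)/(2π) = 0 gives x = 4·151/(π+4) ≈ 84.5750.
A'' = 1/8 + 1/(2π) > 0, so this gives the minimum combined area; x ≈ 84.5750 cm to the square.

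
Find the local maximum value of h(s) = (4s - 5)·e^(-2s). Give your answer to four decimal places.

0.0604

h'(s) = 4·e^(-2s) + (4s - 5)·(-2)·e^(-2s) = (-8s + 14)·e^(-2s). Since e^(-2s) > 0, the only critical point is s = 7/4.
h''(7/4) has the same sign as -8 < 0, so this is a local maximum.
h(7/4) = (2)·e^(-7/2) ≈ 0.0604.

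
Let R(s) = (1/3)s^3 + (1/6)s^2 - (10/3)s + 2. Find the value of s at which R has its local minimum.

5/3

R'(s) = s^2 + (1/3)s - 10/3. Setting R'(s) = 0 gives s ∈ {-2, 5/3}.
Since R''(s) = 2s + 1/3, we get R''(-2) = -11/3 < 0 ⇒ local maximum; R''(5/3) = 11/3 > 0 ⇒ local minimum.
Thus R has its local minimum at s = 5/3, with value -251/162.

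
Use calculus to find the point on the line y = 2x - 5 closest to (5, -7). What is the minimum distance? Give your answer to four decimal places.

5.3666

Minimize D(x)^2 = (x - 5)^2 + (2x + 2)^2.
d/dx[D^2] = 2(x - 5) + 2·2·(2x + 2) = 0 ⇒ x = 1/5.
Then y = -23/5 and the distance is √(144/5) ≈ 5.3666.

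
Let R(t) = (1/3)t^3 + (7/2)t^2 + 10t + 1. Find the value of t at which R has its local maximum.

-5

R'(t) = t^2 + 7t + 10 = 0 at t = -5, -2.
Since R''(t) = 2t + 7, we get R''(-5) = -3 < 0 ⇒ local maximum; R''(-2) = 3 > 0 ⇒ local minimum.
So the local maximum value is R(-5) = -19/6.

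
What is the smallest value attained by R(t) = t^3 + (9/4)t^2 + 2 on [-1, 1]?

2

The derivative is 3t^2 + (9/2)t, whose only zero in [-1, 1] is t = 0.
Candidates: R(-1) = 13/4, R(0) = 2, R(1) = 21/4.
Hence the absolute minimum is 2 at t = 0.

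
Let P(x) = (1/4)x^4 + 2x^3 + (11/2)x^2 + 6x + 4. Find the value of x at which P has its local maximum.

P'(x) = x^3 + 6x^2 + 11x + 6. Setting P'(x) = 0 gives x ∈ {-3, -2, -1}.
P''(x) = 3x^2 + 12x + 11. P''(-3) = 2 > 0 ⇒ local minimum; P''(-2) = -1 < 0 ⇒ local maximum; P''(-1) = 2 > 0 ⇒ local minimum.
So the local maximum value is P(-2) = 2.

-2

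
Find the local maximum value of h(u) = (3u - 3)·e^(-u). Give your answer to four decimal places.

0.4060

By the product rule, h'(u) = (-3u + 6)·e^(-u). Since e^(-u) > 0, the only critical point is u = 2.
h''(2) has the same sign as -3 < 0, so this is a local maximum.
h(2) = (3)·e^(-2) ≈ 0.4060.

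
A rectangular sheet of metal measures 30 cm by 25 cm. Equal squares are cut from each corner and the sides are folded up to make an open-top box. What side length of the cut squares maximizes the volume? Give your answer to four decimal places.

With cut size x, the volume is V(x) = x(30 − 2x)(25 − 2x) for 0 < x < 12.5.
V'(x) = 12x^2 − 220x + 750. Setting V'(x) = 0 gives x ≈ 4.5269 (the root in (0, 12.5)).
V''(x) = 24x − 220 is negative there, so this is the maximum; V ≈ 1512.0403.

4.5269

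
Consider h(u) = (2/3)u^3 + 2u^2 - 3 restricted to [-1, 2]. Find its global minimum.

The derivative is 2u^2 + 4u, whose only zero in [-1, 2] is u = 0.
Compare values at every candidate in [-1, 2]: h(-1) = -5/3; h(0) = -3; h(2) = 31/3.
Hence the absolute minimum is -3 at u = 0.

-3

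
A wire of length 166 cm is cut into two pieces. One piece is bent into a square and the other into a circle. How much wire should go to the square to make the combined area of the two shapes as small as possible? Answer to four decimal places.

Let x be the length used for the square. Square side x/4; circle radius (166−x)/(2π).
A(x) = (x/4)² + π·((166−x)/(2π))² = x²/16 + (166−x)²/(4π) for 0 ≤ x ≤ 166. A'(x) = x/8 − (166−x)/(2π) = 0 gives x = 4·166/(π+4) ≈ 92.9765.
A'' = 1/8 + 1/(2π) > 0, so this gives the minimum combined area; x ≈ 92.9765 cm to the square.

92.9765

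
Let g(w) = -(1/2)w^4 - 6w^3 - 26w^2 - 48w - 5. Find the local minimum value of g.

g'(w) = -2w^3 - 18w^2 - 52w - 48 = 0 at w = -4, -3, -2.
Since g''(w) = -6w^2 - 36w - 52, we get g''(-4) = -4 < 0 ⇒ local maximum; g''(-3) = 2 > 0 ⇒ local minimum; g''(-2) = -4 < 0 ⇒ local maximum.
Thus g has its local minimum at w = -3, with value 53/2.

53/2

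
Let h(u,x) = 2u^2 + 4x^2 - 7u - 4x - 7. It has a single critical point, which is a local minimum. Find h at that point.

-113/8

∂h/∂u = 4u - 7 = 0 and ∂h/∂x = 8x - 4 = 0, so (u, x) = (7/4, 1/2).
The Hessian has h_{uu} = 4, h_{xx} = 8, h_{ux} = 0, giving D = 32 > 0 with h_{uu} > 0, so the point is a local minimum.
h(7/4, 1/2) = -113/8.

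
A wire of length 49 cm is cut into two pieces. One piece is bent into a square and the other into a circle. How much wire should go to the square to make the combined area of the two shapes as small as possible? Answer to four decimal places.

27.4449

Let x be the length used for the square. Square side x/4; circle radius (49−x)/(2π).
A(x) = (x/4)² + π·((49−x)/(2π))² = x²/16 + (49−x)²/(4π) for 0 ≤ x ≤ 49. A'(x) = x/8 − (49−x)/(2π) = 0 gives x = 4·49/(π+4) ≈ 27.4449.
A'' = 1/8 + 1/(2π) > 0, so this gives the minimum combined area; x ≈ 27.4449 cm to the square.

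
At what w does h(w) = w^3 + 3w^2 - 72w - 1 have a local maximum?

-6

Critical points: h'(w) = 3w^2 + 6w - 72 vanishes at w = -6, 4.
Second-derivative test with h''(w) = 6w + 6: h''(-6) = -30 < 0 ⇒ local maximum; h''(4) = 30 > 0 ⇒ local minimum.
The local maximum is h(-6) = 323.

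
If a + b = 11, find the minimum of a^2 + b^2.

121/2

With a + b = 11, a^2 + b^2 = a^2 + (11 − a)^2.
The derivative 2a − 2(11 − a) = 4a − 22 vanishes at a = 11/2; second derivative 4 > 0, a minimum.
The minimum is 2·(11/2)^2 = 121/2.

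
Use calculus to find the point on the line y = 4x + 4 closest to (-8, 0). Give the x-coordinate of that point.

-24/17

Minimize D(x)^2 = (x + 8)^2 + (4x + 4)^2.
d/dx[D^2] = 2(x + 8) + 2·4·(4x + 4) = 0 ⇒ x = -24/17.
Then y = -28/17 and the distance is √(784/17) ≈ 6.7910.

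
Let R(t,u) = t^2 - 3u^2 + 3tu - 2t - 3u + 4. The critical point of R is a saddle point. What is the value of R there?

∂R/∂t = 2t + 3u - 2 = 0 and ∂R/∂u = 3t - 6u - 3 = 0, so (t, u) = (1, 0).
The Hessian has R_{tt} = 2, R_{uu} = -6, R_{tu} = 3, giving D = -21 < 0, so the point is a saddle point.
R(1, 0) = 3.

3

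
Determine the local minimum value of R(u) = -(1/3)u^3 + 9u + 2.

R'(u) = -u^2 + 9. Setting R'(u) = 0 gives u ∈ {-3, 3}.
Second-derivative test with R''(u) = -2u: R''(-3) = 6 > 0 ⇒ local minimum; R''(3) = -6 < 0 ⇒ local maximum.
The local minimum is R(-3) = -16.

-16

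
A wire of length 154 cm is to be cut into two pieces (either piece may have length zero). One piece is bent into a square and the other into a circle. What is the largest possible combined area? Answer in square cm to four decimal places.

1887.2593

Let x be the length used for the square. Square side x/4; circle radius (154−x)/(2π).
A(x) = (x/4)² + π·((154−x)/(2π))² = x²/16 + (154−x)²/(4π) for 0 ≤ x ≤ 154. A'(x) = x/8 − (154−x)/(2π) = 0 gives x = 4·154/(π+4) ≈ 86.2553.
A'' > 0, so the interior critical point is a minimum; the maximum is at an endpoint. A(0) = 1887.2593 and A(154) = 1482.2500, so the largest area is 1887.2593.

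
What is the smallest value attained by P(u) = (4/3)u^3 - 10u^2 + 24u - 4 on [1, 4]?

Differentiating, P'(u) = 4u^2 - 20u + 24; which vanishes at u = 2 and u = 3.
Candidates: P(1) = 34/3, P(2) = 44/3, P(3) = 14, P(4) = 52/3.
So the minimum is P(1) = 34/3.

34/3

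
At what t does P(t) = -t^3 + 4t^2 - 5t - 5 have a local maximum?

5/3

P'(t) = -3t^2 + 8t - 5 = 0 at t = 1, 5/3.
Second-derivative test with P''(t) = -6t + 8: P''(1) = 2 > 0 ⇒ local minimum; P''(5/3) = -2 < 0 ⇒ local maximum.
So the local maximum value is P(5/3) = -185/27.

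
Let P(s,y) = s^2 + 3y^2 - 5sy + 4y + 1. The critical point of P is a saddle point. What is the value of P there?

29/13

∂P/∂s = 2s - 5y = 0 and ∂P/∂y = -5s + 6y + 4 = 0, so (s, y) = (20/13, 8/13).
The Hessian has P_{ss} = 2, P_{yy} = 6, P_{sy} = -5, giving D = -13 < 0, so the point is a saddle point.
P(20/13, 8/13) = 29/13.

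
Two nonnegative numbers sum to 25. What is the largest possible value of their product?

With x + y = 25, the product is P(x) = x(25 − x).
P'(x) = 25 − 2x = 0 gives x = 25/2; P'' = −2 < 0, so this is the maximum.
P = 25/2·25/2 = 625/4.

625/4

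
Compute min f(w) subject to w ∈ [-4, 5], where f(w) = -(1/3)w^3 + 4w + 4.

The derivative is -w^2 + 4, which vanishes at w = -2 and w = 2.
Candidates: f(-4) = 28/3,  f(-2) = -4/3,  f(2) = 28/3,  f(5) = -53/3.
Hence the absolute minimum is -53/3 at w = 5.

-53/3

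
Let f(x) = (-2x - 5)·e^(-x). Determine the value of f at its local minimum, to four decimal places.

By the product rule, f'(x) = (2x + 3)·e^(-x). Since e^(-x) > 0, the only critical point is x = -3/2.
f''(-3/2) has the same sign as 2 > 0, so this is a local minimum.
f(-3/2) = (-2)·e^(3/2) ≈ -8.9634.

-8.9634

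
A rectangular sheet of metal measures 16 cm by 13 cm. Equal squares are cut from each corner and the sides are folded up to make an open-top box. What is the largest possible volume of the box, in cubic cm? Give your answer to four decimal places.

220.4300

With cut size x, the volume is V(x) = x(16 − 2x)(13 − 2x) for 0 < x < 6.5.
V'(x) = 12x^2 − 116x + 208. Setting V'(x) = 0 gives x ≈ 2.3782 (the root in (0, 6.5)).
V''(x) = 24x − 116 is negative there, so this is the maximum; V ≈ 220.4300.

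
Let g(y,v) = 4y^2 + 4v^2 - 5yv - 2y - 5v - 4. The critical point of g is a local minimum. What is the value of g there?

-322/39

∂g/∂y = 8y - 5v - 2 = 0 and ∂g/∂v = -5y + 8v - 5 = 0, so (y, v) = (41/39, 50/39).
The Hessian has g_{yy} = 8, g_{vv} = 8, g_{yv} = -5, giving D = 39 > 0 with g_{yy} > 0, so the point is a local minimum.
g(41/39, 50/39) = -322/39.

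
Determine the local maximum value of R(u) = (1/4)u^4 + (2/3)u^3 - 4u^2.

0

Critical points: R'(u) = u^3 + 2u^2 - 8u vanishes at u = -4, 0, 2.
R''(u) = 3u^2 + 4u - 8. R''(-4) = 24 > 0 ⇒ local minimum; R''(0) = -8 < 0 ⇒ local maximum; R''(2) = 12 > 0 ⇒ local minimum.
Thus R has its local maximum at u = 0, with value 0.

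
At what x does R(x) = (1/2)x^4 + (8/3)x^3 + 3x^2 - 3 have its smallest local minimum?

Critical points: R'(x) = 2x^3 + 8x^2 + 6x vanishes at x = -3, -1, 0.
Second-derivative test with R''(x) = 6x^2 + 16x + 6: R''(-3) = 12 > 0 ⇒ local minimum; R''(-1) = -4 < 0 ⇒ local maximum; R''(0) = 6 > 0 ⇒ local minimum.
The smallest local minimum is R(-3) = -15/2.

-3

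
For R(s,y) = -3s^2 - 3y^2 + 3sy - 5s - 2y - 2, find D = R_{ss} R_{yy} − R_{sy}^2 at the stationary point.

∂R/∂s = -6s + 3y - 5 = 0 and ∂R/∂y = 3s - 6y - 2 = 0, so (s, y) = (-4/3, -1).
The Hessian has R_{ss} = -6, R_{yy} = -6, R_{sy} = 3, giving D = 27 > 0 with R_{ss} < 0, so the point is a local maximum.
D = (-6)·(-6) − (3)^2 = 27.

27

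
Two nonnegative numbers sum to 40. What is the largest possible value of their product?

400

With x + y = 40, the product is P(x) = x(40 − x).
P'(x) = 40 − 2x = 0 gives x = 20; P'' = −2 < 0, so this is the maximum.
P = 20·20 = 400.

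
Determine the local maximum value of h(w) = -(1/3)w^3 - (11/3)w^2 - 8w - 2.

238/81

Critical points: h'(w) = -w^2 - (22/3)w - 8 vanishes at w = -6, -4/3.
h''(w) = -2w - 22/3. h''(-6) = 14/3 > 0 ⇒ local minimum; h''(-4/3) = -14/3 < 0 ⇒ local maximum.
Thus h has its local maximum at w = -4/3, with value 238/81.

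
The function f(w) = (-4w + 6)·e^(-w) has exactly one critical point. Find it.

5/2

f'(w) = (-4)·e^(-w) + (-4w + 6)·(-1)·e^(-w) = (4w - 10)·e^(-w). Since e^(-w) > 0, the only critical point is w = 5/2.
f''(5/2) has the same sign as 4 > 0, so this is a local minimum.
f(5/2) = (-4)·e^(-5/2) ≈ -0.3283.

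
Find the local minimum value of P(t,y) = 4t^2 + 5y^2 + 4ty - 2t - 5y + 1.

-1/4

∂P/∂t = 8t + 4y - 2 = 0 and ∂P/∂y = 4t + 10y - 5 = 0, so (t, y) = (0, 1/2).
The Hessian has P_{tt} = 8, P_{yy} = 10, P_{ty} = 4, giving D = 64 > 0 with P_{tt} > 0, so the point is a local minimum.
P(0, 1/2) = -1/4.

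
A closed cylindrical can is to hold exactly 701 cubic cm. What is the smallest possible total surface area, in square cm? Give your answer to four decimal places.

With radius r and height h, πr²h = 701 so h = 701/(πr²), and S(r) = 2πr² + 2πrh = 2πr² + 2·701/r.
S'(r) = 4πr − 2·701/r² = 0 ⇒ r³ = 701/(2π), so r ≈ 4.8141 and h = 2r ≈ 9.6281.
S''(r) = 4π + 4·701/r³ > 0, so this is the minimum; S ≈ 436.8442.

436.8442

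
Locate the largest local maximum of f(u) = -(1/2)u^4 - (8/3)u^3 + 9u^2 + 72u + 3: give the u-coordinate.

3

Critical points: f'(u) = -2u^3 - 8u^2 + 18u + 72 vanishes at u = -4, -3, 3.
Since f''(u) = -6u^2 - 16u + 18, we get f''(-4) = -14 < 0 ⇒ local maximum; f''(-3) = 12 > 0 ⇒ local minimum; f''(3) = -84 < 0 ⇒ local maximum.
So the largest local maximum value is f(3) = 375/2.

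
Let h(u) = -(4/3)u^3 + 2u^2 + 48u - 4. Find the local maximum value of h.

404/3

h'(u) = -4u^2 + 4u + 48 = 0 at u = -3, 4.
Since h''(u) = -8u + 4, we get h''(-3) = 28 > 0 ⇒ local minimum; h''(4) = -28 < 0 ⇒ local maximum.
The local maximum is h(4) = 404/3.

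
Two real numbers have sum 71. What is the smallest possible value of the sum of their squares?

5041/2

With a + b = 71, a^2 + b^2 = a^2 + (71 − a)^2.
The derivative 2a − 2(71 − a) = 4a − 142 vanishes at a = 71/2; second derivative 4 > 0, a minimum.
The minimum is 2·(71/2)^2 = 5041/2.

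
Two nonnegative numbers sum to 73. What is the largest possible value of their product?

With x + y = 73, the product is P(x) = x(73 − x).
P'(x) = 73 − 2x = 0 gives x = 73/2; P'' = −2 < 0, so this is the maximum.
P = 73/2·73/2 = 5329/4.

5329/4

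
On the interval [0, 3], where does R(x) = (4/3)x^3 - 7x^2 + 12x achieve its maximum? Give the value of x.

3

R'(x) = 4x^2 - 14x + 12, which vanishes at x = 3/2 and x = 2.
Evaluating at the critical points and endpoints: R(0) = 0,  R(3/2) = 27/4,  R(2) = 20/3,  R(3) = 9.
Hence the absolute maximum is 9 at x = 3.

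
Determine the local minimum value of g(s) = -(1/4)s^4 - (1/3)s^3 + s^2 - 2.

Critical points: g'(s) = -s^3 - s^2 + 2s vanishes at s = -2, 0, 1.
Since g''(s) = -3s^2 - 2s + 2, we get g''(-2) = -6 < 0 ⇒ local maximum; g''(0) = 2 > 0 ⇒ local minimum; g''(1) = -3 < 0 ⇒ local maximum.
So the local minimum value is g(0) = -2.

-2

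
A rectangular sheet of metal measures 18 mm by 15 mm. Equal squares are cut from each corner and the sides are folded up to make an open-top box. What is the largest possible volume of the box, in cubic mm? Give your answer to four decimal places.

With cut size x, the volume is V(x) = x(18 − 2x)(15 − 2x) for 0 < x < 7.5.
V'(x) = 12x^2 − 132x + 270. Setting V'(x) = 0 gives x ≈ 2.7161 (the root in (0, 7.5)).
V''(x) = 24x − 132 is negative there, so this is the maximum; V ≈ 326.6007.

326.6007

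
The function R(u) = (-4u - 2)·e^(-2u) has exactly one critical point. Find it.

R'(u) = (-4)·e^(-2u) + (-4u - 2)·(-2)·e^(-2u) = (8u)·e^(-2u). Since e^(-2u) > 0, the only critical point is u = 0.
R''(0) has the same sign as 8 > 0, so this is a local minimum.
R(0) = (-2)·e^(0) ≈ -2.0000.

0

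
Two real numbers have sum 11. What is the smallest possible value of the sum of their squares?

With a + b = 11, a^2 + b^2 = a^2 + (11 − a)^2.
The derivative 2a − 2(11 − a) = 4a − 22 vanishes at a = 11/2; second derivative 4 > 0, a minimum.
The minimum is 2·(11/2)^2 = 121/2.

121/2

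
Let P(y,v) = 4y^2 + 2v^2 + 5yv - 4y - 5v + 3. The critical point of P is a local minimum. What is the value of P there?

∂P/∂y = 8y + 5v - 4 = 0 and ∂P/∂v = 5y + 4v - 5 = 0, so (y, v) = (-9/7, 20/7).
The Hessian has P_{yy} = 8, P_{vv} = 4, P_{yv} = 5, giving D = 7 > 0 with P_{yy} > 0, so the point is a local minimum.
P(-9/7, 20/7) = -11/7.

-11/7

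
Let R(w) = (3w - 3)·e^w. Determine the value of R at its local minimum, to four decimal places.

-3.0000

Differentiating with the product rule gives R'(w) = (3w)·e^w. Since e^w > 0, the only critical point is w = 0.
R''(0) has the same sign as 3 > 0, so this is a local minimum.
R(0) = (-3)·e^(0) ≈ -3.0000.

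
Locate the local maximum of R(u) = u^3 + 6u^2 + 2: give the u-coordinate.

-4

R'(u) = 3u^2 + 12u. Setting R'(u) = 0 gives u ∈ {-4, 0}.
Since R''(u) = 6u + 12, we get R''(-4) = -12 < 0 ⇒ local maximum; R''(0) = 12 > 0 ⇒ local minimum.
So the local maximum value is R(-4) = 34.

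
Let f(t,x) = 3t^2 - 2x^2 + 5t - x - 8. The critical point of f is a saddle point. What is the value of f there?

∂f/∂t = 6t + 5 = 0 and ∂f/∂x = -4x - 1 = 0, so (t, x) = (-5/6, -1/4).
The Hessian has f_{tt} = 6, f_{xx} = -4, f_{tx} = 0, giving D = -24 < 0, so the point is a saddle point.
f(-5/6, -1/4) = -239/24.

-239/24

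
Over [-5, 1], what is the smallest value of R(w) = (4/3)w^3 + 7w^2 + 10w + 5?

-110/3

The derivative is 4w^2 + 14w + 10, which vanishes at w = -5/2 and w = -1.
Candidates: R(-5) = -110/3; R(-5/2) = 35/12; R(-1) = 2/3; R(1) = 70/3.
So the minimum is R(-5) = -110/3.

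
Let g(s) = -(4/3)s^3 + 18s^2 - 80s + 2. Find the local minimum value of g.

Critical points: g'(s) = -4s^2 + 36s - 80 vanishes at s = 4, 5.
Since g''(s) = -8s + 36, we get g''(4) = 4 > 0 ⇒ local minimum; g''(5) = -4 < 0 ⇒ local maximum.
The local minimum is g(4) = -346/3.

-346/3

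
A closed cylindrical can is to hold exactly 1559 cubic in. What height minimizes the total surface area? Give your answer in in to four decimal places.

With radius r and height h, πr²h = 1559 so h = 1559/(πr²), and S(r) = 2πr² + 2πrh = 2πr² + 2·1559/r.
S'(r) = 4πr − 2·1559/r² = 0 ⇒ r³ = 1559/(2π), so r ≈ 6.2838 and h = 2r ≈ 12.5676.
S''(r) = 4π + 4·1559/r³ > 0, so this is the minimum; S ≈ 744.2953.

12.5676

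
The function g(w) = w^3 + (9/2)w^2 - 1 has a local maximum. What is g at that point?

g'(w) = 3w^2 + 9w. Setting g'(w) = 0 gives w ∈ {-3, 0}.
Since g''(w) = 6w + 9, we get g''(-3) = -9 < 0 ⇒ local maximum; g''(0) = 9 > 0 ⇒ local minimum.
So the local maximum value is g(-3) = 25/2.

25/2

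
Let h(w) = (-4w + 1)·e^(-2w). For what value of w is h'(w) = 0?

3/4

h'(w) = (-4)·e^(-2w) + (-4w + 1)·(-2)·e^(-2w) = (8w - 6)·e^(-2w). Since e^(-2w) > 0, the only critical point is w = 3/4.
h''(3/4) has the same sign as 8 > 0, so this is a local minimum.
h(3/4) = (-2)·e^(-3/2) ≈ -0.4463.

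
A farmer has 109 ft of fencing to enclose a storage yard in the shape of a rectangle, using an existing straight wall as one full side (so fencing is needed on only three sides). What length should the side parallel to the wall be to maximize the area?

Let the sides perpendicular to the wall have length x and the parallel side y, so 2x + y = 109 and the area is A = xy = x(109 − 2x).
A'(x) = 109 − 4x = 0 gives x = 109/4, and A''(x) = −4 < 0 confirms a maximum.
Then y = 109 − 2·109/4 = 109/2 and A = 11881/8.

109/2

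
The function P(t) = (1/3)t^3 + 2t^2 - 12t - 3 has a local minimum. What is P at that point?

P'(t) = t^2 + 4t - 12. Setting P'(t) = 0 gives t ∈ {-6, 2}.
P''(t) = 2t + 4. P''(-6) = -8 < 0 ⇒ local maximum; P''(2) = 8 > 0 ⇒ local minimum.
The local minimum is P(2) = -49/3.

-49/3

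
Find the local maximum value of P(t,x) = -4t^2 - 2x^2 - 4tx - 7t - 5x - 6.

∂P/∂t = -8t - 4x - 7 = 0 and ∂P/∂x = -4t - 4x - 5 = 0, so (t, x) = (-1/2, -3/4).
The Hessian has P_{tt} = -8, P_{xx} = -4, P_{tx} = -4, giving D = 16 > 0 with P_{tt} < 0, so the point is a local maximum.
P(-1/2, -3/4) = -19/8.

-19/8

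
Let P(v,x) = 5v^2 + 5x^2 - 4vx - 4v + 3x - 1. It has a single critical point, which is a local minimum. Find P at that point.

∂P/∂v = 10v - 4x - 4 = 0 and ∂P/∂x = -4v + 10x + 3 = 0, so (v, x) = (1/3, -1/6).
The Hessian has P_{vv} = 10, P_{xx} = 10, P_{vx} = -4, giving D = 84 > 0 with P_{vv} > 0, so the point is a local minimum.
P(1/3, -1/6) = -23/12.

-23/12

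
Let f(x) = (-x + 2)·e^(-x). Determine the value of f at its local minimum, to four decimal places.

-0.0498

f'(x) = (-1)·e^(-x) + (-x + 2)·(-1)·e^(-x) = (x - 3)·e^(-x). Since e^(-x) > 0, the only critical point is x = 3.
f''(3) has the same sign as 1 > 0, so this is a local minimum.
f(3) = (-1)·e^(-3) ≈ -0.0498.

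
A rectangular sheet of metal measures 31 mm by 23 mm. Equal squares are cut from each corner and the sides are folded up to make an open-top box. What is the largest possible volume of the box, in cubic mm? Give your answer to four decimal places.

1387.1725

With cut size x, the volume is V(x) = x(31 − 2x)(23 − 2x) for 0 < x < 11.5.
V'(x) = 12x^2 − 216x + 713. Setting V'(x) = 0 gives x ≈ 4.3542 (the root in (0, 11.5)).
V''(x) = 24x − 216 is negative there, so this is the maximum; V ≈ 1387.1725.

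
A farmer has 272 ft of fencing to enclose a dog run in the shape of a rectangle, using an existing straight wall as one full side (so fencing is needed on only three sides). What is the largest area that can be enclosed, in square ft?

Let the sides perpendicular to the wall have length x and the parallel side y, so 2x + y = 272 and the area is A = xy = x(272 − 2x).
A'(x) = 272 − 4x = 0 gives x = 68, and A''(x) = −4 < 0 confirms a maximum.
Then y = 272 − 2·68 = 136 and A = 9248.

9248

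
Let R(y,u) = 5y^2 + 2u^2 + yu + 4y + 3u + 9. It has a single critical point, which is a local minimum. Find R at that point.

∂R/∂y = 10y + u + 4 = 0 and ∂R/∂u = y + 4u + 3 = 0, so (y, u) = (-1/3, -2/3).
The Hessian has R_{yy} = 10, R_{uu} = 4, R_{yu} = 1, giving D = 39 > 0 with R_{yy} > 0, so the point is a local minimum.
R(-1/3, -2/3) = 22/3.

22/3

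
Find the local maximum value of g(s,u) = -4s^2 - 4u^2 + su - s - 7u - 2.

9/7

∂g/∂s = -8s + u - 1 = 0 and ∂g/∂u = s - 8u - 7 = 0, so (s, u) = (-5/21, -19/21).
The Hessian has g_{ss} = -8, g_{uu} = -8, g_{su} = 1, giving D = 63 > 0 with g_{ss} < 0, so the point is a local maximum.
g(-5/21, -19/21) = 9/7.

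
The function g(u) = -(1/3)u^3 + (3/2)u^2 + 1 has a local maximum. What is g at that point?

11/2

g'(u) = -u^2 + 3u = 0 at u = 0, 3.
Second-derivative test with g''(u) = -2u + 3: g''(0) = 3 > 0 ⇒ local minimum; g''(3) = -3 < 0 ⇒ local maximum.
Thus g has its local maximum at u = 3, with value 11/2.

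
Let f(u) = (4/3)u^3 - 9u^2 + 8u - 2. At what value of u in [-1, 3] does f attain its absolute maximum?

The derivative is 4u^2 - 18u + 8, whose only zero in [-1, 3] is u = 1/2.
Candidates: f(-1) = -61/3,  f(1/2) = -1/12,  f(3) = -23.
Hence the absolute maximum is -1/12 at u = 1/2.

1/2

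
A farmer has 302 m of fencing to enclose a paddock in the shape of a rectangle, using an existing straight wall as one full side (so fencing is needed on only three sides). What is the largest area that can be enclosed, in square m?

Let the sides perpendicular to the wall have length x and the parallel side y, so 2x + y = 302 and the area is A = xy = x(302 − 2x).
A'(x) = 302 − 4x = 0 gives x = 151/2, and A''(x) = −4 < 0 confirms a maximum.
Then y = 302 − 2·151/2 = 151 and A = 22801/2.

22801/2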